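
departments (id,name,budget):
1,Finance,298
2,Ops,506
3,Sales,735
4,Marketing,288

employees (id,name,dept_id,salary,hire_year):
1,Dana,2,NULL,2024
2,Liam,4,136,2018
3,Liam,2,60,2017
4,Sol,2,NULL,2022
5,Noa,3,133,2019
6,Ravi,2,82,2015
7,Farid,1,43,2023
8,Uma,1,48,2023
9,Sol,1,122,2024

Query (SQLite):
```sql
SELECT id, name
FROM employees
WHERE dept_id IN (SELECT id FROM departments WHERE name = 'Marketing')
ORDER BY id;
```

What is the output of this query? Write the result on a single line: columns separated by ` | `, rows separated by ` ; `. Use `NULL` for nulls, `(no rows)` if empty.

Inner query: departments.id where name = 'Marketing'.
Outer: keep employees rows whose dept_id is in that set.
Inner query → {4}

2 | Liam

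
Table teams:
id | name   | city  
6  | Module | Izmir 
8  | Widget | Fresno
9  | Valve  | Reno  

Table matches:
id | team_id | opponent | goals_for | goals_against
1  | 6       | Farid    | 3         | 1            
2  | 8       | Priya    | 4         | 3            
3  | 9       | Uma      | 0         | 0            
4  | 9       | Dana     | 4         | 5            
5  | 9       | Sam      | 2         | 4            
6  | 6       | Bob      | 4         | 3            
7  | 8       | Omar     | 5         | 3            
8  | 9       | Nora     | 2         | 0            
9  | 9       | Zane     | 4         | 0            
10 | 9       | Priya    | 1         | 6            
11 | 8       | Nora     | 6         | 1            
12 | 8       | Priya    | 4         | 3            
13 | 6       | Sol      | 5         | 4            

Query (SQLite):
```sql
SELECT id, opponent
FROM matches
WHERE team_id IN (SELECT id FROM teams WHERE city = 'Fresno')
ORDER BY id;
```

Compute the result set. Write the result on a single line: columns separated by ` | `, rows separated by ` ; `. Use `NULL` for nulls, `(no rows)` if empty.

2 | Priya ; 7 | Omar ; 11 | Nora ; 12 | Priya

Inner query: teams.id where city = 'Fresno'.
Outer: keep matches rows whose team_id is in that set.
Inner query → {8}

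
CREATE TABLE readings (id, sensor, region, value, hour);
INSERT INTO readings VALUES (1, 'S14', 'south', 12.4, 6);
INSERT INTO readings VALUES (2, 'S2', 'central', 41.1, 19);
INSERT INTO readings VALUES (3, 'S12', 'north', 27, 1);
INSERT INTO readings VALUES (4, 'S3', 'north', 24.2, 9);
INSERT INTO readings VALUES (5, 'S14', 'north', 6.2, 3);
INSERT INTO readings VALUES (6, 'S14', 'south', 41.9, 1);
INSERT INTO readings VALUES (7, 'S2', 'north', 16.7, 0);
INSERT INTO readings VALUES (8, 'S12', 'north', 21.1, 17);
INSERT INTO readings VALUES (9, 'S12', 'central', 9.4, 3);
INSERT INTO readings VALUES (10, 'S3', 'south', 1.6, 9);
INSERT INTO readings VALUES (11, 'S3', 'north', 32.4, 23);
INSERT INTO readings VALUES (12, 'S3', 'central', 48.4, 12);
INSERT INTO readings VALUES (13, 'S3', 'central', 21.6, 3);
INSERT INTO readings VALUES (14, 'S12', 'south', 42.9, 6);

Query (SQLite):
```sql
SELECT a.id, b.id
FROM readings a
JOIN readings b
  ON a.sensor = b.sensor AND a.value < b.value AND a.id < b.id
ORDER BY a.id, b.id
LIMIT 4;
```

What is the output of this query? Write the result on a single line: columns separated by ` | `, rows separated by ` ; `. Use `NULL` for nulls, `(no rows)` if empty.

1 | 6 ; 3 | 14 ; 4 | 11 ; 4 | 12

Pairs (a,b) with same sensor, a.value < b.value, a.id < b.id.
sensor groups: S12:{3,8,9,14} S14:{1,5,6} S2:{2,7} S3:{4,10,11,12,13}
Ordered by (a.id, b.id); first 4.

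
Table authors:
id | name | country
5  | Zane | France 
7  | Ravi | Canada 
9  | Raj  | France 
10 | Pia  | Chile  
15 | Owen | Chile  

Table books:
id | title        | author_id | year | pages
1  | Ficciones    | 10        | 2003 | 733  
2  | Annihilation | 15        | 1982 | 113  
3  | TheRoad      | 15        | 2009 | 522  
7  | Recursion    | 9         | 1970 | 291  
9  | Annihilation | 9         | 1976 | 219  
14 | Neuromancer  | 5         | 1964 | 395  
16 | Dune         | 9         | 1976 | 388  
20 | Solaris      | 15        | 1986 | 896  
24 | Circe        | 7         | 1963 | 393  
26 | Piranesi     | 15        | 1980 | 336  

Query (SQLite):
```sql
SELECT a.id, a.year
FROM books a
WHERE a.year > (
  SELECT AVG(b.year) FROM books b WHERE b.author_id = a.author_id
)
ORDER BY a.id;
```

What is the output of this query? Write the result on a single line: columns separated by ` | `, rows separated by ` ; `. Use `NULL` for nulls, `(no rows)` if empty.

For each books row a, compute AVG(year) over rows sharing a.author_id.
Keep row a if a.year > that per-group AVG.
  author_id=5: AVG(year) = 1964.0
  author_id=7: AVG(year) = 1963.0
  author_id=9: AVG(year) = 1974.0
  author_id=10: AVG(year) = 2003.0
  author_id=15: AVG(year) = 1989.25

3 | 2009 ; 9 | 1976 ; 16 | 1976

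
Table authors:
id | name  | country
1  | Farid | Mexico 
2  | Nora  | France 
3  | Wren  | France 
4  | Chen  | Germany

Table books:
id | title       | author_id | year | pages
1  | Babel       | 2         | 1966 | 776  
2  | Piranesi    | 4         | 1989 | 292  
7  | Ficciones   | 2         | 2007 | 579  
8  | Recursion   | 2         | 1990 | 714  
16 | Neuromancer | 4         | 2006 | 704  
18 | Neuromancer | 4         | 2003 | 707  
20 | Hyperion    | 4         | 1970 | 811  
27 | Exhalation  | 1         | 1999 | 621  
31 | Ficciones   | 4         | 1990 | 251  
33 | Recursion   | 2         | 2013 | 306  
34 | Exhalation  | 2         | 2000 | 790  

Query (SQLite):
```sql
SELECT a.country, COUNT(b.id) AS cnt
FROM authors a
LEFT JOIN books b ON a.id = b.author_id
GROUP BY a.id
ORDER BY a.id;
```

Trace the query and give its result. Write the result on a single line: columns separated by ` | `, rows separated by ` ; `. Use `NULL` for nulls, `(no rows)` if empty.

Mexico | 1 ; France | 5 ; France | 0 ; Germany | 5

LEFT JOIN keeps every authors row; unmatched ones get NULL for books columns.
Group by authors.id and compute COUNT(b.id). COUNT(col) of an all-NULL group is 0.
  1: ids {27} → COUNT(b.id)=1
  2: ids {1, 7, 8, 33, 34} → COUNT(b.id)=5
  3: ids {—} → COUNT(b.id)=0
  4: ids {2, 16, 18, 20, 31} → COUNT(b.id)=5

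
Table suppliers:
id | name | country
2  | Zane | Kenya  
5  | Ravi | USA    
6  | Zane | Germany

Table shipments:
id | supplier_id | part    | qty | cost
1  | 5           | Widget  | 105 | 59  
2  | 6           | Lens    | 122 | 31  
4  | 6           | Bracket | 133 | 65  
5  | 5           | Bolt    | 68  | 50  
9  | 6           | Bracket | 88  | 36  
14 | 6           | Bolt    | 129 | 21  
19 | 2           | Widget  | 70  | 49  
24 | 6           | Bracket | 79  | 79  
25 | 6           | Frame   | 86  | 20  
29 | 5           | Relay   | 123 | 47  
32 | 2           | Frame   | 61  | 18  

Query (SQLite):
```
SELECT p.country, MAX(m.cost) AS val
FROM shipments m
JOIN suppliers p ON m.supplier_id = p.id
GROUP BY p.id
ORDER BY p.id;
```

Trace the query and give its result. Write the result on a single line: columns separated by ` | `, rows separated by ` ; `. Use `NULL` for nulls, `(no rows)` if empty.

Join each shipments row to its suppliers via supplier_id.
Group joined rows by suppliers.id; compute MAX(m.cost) per group.
  2: ids {19, 32} → MAX(m.cost)=49
  5: ids {1, 5, 29} → MAX(m.cost)=59
  6: ids {2, 4, 9, 14, 24, 25} → MAX(m.cost)=79

Kenya | 49 ; USA | 59 ; Germany | 79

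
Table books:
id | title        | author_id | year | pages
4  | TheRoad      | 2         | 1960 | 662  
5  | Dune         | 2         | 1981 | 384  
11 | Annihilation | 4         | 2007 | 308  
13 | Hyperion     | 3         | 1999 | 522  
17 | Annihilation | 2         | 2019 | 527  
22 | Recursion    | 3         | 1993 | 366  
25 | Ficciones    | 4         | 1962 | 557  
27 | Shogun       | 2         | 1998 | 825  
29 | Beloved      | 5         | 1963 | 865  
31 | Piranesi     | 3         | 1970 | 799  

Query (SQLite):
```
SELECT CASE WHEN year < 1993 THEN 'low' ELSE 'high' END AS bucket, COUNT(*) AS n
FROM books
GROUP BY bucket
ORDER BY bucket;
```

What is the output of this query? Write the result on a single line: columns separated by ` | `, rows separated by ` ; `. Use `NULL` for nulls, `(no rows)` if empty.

Bucket rows by year < 1993 → 'low' else 'high'; count each bucket.

high | 5 ; low | 5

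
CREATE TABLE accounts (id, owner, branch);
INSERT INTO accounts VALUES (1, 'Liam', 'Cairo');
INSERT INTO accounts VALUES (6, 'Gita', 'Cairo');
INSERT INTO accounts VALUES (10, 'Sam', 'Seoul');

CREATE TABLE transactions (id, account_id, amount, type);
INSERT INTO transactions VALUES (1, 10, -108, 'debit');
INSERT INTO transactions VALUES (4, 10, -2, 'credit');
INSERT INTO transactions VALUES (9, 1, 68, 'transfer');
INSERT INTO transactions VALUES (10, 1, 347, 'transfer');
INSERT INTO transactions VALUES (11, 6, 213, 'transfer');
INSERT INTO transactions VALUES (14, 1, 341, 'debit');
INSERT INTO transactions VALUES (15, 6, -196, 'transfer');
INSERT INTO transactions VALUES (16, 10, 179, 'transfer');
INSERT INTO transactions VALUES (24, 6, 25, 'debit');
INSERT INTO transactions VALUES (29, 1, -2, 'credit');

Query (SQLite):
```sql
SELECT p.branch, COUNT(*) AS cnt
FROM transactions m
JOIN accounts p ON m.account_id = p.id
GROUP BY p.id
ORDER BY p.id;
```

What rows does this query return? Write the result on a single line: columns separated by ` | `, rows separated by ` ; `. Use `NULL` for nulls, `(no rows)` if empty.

Cairo | 4 ; Cairo | 3 ; Seoul | 3

Join each transactions row to its accounts via account_id.
Group joined rows by accounts.id; compute COUNT(*) per group.
  1: ids {9, 10, 14, 29} → COUNT(*)=4
  6: ids {11, 15, 24} → COUNT(*)=3
  10: ids {1, 4, 16} → COUNT(*)=3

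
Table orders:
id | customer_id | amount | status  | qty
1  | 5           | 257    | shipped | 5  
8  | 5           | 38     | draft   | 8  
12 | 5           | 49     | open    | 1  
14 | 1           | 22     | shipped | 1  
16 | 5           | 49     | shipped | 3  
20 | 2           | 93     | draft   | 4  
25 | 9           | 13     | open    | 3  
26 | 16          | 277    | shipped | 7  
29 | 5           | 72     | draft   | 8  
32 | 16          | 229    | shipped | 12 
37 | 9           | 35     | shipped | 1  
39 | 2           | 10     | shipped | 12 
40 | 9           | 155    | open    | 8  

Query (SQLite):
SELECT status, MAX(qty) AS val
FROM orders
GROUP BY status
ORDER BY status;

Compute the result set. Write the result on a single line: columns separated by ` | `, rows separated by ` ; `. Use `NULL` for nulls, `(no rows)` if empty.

draft | 8 ; open | 8 ; shipped | 12

Partition orders by status; compute MAX(qty) within each group.
  draft: ids {8, 20, 29} → MAX(qty)=8
  open: ids {12, 25, 40} → MAX(qty)=8
  shipped: ids {1, 14, 16, 26, 32, 37, 39} → MAX(qty)=12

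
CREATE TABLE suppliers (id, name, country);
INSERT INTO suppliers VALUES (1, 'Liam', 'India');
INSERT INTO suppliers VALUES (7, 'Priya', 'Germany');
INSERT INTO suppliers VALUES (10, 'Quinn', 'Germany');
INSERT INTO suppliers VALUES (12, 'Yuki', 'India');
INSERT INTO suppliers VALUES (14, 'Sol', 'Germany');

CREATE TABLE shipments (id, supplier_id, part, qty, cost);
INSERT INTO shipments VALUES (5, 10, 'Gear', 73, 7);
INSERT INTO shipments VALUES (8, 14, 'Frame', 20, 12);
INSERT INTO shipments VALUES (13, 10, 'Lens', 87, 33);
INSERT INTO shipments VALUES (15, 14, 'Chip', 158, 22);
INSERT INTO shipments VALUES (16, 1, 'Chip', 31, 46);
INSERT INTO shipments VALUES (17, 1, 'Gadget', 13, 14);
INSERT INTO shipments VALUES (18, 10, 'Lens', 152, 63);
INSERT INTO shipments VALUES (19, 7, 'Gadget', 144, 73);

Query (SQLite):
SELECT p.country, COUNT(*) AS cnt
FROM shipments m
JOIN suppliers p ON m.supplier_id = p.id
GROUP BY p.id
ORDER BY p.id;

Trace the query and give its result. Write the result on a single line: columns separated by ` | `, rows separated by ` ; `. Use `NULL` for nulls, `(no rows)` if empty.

Join each shipments row to its suppliers via supplier_id.
Group joined rows by suppliers.id; compute COUNT(*) per group.
  1: ids {16, 17} → COUNT(*)=2
  7: ids {19} → COUNT(*)=1
  10: ids {5, 13, 18} → COUNT(*)=3
  14: ids {8, 15} → COUNT(*)=2

India | 2 ; Germany | 1 ; Germany | 3 ; Germany | 2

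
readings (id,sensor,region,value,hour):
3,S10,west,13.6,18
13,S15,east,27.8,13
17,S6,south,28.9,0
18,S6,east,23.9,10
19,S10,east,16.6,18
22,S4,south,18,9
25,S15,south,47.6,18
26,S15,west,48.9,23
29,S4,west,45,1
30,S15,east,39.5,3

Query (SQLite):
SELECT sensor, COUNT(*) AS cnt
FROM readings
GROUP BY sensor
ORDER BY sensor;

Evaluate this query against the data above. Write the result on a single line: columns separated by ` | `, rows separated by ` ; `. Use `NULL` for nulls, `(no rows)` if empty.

Partition readings by sensor; compute COUNT(*) within each group.
  S10: ids {3, 19} → COUNT(*)=2
  S15: ids {13, 25, 26, 30} → COUNT(*)=4
  S4: ids {22, 29} → COUNT(*)=2
  S6: ids {17, 18} → COUNT(*)=2

S10 | 2 ; S15 | 4 ; S4 | 2 ; S6 | 2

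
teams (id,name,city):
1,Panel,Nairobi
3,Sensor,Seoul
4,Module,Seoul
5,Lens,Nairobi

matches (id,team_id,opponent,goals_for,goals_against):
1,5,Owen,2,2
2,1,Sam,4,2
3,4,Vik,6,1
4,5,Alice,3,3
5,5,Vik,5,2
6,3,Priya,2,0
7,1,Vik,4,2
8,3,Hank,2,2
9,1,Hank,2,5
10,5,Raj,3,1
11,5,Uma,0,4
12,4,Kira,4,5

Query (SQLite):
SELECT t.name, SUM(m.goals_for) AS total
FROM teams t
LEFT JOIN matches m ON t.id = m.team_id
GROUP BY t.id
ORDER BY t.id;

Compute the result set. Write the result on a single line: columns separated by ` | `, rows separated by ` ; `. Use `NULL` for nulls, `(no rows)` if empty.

Panel | 10 ; Sensor | 4 ; Module | 10 ; Lens | 13

LEFT JOIN keeps every teams row; unmatched ones get NULL for matches columns.
Group by teams.id and compute SUM(m.goals_for). SUM over an all-NULL group is NULL.
  1: ids {2, 7, 9} → SUM(m.goals_for)=10
  3: ids {6, 8} → SUM(m.goals_for)=4
  4: ids {3, 12} → SUM(m.goals_for)=10
  5: ids {1, 4, 5, 10, 11} → SUM(m.goals_for)=13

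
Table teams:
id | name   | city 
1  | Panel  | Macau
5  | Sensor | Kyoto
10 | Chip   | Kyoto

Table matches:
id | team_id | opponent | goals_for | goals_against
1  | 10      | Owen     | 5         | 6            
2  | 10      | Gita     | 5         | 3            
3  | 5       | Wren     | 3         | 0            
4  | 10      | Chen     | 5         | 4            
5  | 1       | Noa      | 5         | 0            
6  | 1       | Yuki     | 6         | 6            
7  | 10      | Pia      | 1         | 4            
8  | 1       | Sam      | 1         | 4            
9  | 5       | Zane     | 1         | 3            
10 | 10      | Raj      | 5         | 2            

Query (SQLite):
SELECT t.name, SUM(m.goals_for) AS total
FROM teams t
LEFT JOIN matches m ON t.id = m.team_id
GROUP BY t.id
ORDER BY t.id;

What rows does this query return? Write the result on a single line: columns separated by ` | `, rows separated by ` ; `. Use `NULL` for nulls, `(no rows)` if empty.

Panel | 12 ; Sensor | 4 ; Chip | 21

LEFT JOIN keeps every teams row; unmatched ones get NULL for matches columns.
Group by teams.id and compute SUM(m.goals_for). SUM over an all-NULL group is NULL.
  1: ids {5, 6, 8} → SUM(m.goals_for)=12
  5: ids {3, 9} → SUM(m.goals_for)=4
  10: ids {1, 2, 4, 7, 10} → SUM(m.goals_for)=21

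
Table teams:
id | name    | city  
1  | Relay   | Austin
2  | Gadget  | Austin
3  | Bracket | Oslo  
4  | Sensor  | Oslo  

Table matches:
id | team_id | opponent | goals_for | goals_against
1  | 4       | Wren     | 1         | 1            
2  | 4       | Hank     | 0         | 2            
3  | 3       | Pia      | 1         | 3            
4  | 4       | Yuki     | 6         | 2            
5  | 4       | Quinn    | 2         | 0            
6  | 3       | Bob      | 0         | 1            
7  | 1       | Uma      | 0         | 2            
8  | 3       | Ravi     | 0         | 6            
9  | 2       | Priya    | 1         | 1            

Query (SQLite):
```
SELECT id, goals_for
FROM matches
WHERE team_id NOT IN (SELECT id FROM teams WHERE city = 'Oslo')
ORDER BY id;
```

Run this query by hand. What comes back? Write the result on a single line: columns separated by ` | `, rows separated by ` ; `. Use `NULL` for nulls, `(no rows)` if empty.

7 | 0 ; 9 | 1

Inner query: teams.id where city = 'Oslo'.
Outer: keep matches rows whose team_id is not in that set.
Inner query → {3, 4}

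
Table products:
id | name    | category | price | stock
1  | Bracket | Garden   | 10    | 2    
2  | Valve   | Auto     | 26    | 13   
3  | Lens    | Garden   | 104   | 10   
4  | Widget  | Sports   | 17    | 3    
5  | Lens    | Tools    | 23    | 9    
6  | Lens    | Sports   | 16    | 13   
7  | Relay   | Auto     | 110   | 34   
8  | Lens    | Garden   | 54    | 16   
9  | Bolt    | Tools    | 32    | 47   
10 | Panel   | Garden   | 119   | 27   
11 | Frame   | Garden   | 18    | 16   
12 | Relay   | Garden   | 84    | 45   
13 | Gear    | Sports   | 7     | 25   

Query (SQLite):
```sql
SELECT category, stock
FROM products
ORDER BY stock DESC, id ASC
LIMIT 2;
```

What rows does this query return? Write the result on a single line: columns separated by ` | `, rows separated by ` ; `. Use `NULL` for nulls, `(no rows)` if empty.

Sort by stock desc, tiebreak id asc: (47, id=9), (45, id=12), (34, id=7), (27, id=10), (25, id=13) …. Take first 2.

Tools | 47 ; Garden | 45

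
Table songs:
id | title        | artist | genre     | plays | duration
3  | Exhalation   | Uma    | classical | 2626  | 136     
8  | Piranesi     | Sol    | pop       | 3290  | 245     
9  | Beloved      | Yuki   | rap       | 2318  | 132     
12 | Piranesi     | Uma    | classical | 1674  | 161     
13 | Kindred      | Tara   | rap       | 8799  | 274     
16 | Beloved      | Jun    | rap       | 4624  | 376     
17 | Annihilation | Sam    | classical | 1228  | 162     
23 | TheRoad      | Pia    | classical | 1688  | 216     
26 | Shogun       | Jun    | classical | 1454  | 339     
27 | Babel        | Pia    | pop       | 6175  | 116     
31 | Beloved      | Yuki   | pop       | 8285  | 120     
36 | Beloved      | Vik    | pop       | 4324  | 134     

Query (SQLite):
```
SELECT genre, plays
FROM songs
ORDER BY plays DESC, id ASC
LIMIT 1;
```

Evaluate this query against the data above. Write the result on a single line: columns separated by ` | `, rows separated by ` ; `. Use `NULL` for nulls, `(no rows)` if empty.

rap | 8799

Sort by plays desc, tiebreak id asc: (8799, id=13), (8285, id=31), (6175, id=27), (4624, id=16) …. Take first 1.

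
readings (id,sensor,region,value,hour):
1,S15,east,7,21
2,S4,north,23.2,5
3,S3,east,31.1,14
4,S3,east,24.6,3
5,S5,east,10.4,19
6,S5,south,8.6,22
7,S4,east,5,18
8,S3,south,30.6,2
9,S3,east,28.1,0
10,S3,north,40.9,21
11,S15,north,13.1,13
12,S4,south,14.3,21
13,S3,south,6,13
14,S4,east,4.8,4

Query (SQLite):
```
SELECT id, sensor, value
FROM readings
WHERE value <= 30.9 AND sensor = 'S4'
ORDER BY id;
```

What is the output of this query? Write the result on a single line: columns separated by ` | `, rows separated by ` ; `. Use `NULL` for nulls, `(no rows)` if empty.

2 | S4 | 23.2 ; 7 | S4 | 5 ; 12 | S4 | 14.3 ; 14 | S4 | 4.8

value <= 30.9: ids {1, 2, 4, 5, 6, 7, 8, 9, 11, 12, 13, 14}
sensor = 'S4': ids {2, 7, 12, 14}
Combine with AND.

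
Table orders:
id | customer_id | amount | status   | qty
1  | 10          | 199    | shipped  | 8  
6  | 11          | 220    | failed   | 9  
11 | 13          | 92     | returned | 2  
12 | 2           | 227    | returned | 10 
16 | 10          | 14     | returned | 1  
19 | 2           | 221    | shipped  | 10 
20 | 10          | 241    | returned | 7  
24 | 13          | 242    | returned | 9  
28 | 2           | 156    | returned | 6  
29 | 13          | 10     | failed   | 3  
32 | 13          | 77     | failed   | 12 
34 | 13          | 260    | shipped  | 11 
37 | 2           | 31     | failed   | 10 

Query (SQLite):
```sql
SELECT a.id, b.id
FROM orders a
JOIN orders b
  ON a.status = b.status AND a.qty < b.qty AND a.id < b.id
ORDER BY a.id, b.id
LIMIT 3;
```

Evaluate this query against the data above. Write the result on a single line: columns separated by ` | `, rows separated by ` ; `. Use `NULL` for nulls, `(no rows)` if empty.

1 | 19 ; 1 | 34 ; 6 | 32

Pairs (a,b) with same status, a.qty < b.qty, a.id < b.id.
status groups: failed:{6,29,32,37} returned:{11,12,16,20,24,28} shipped:{1,19,34}
Ordered by (a.id, b.id); first 3.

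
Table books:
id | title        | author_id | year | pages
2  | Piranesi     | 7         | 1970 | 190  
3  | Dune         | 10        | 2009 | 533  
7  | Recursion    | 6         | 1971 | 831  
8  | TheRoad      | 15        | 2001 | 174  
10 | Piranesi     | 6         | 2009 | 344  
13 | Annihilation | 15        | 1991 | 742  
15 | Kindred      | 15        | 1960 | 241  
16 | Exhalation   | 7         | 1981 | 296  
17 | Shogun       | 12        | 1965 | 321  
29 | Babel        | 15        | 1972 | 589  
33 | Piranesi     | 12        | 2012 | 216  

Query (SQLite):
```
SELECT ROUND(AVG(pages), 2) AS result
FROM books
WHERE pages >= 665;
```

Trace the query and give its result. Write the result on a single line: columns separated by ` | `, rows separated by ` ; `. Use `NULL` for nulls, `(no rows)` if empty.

Rows where pages >= 665 → pages values: [831, 742].
AVG = 1573 / 2 (rounded to 2 dp).

786.5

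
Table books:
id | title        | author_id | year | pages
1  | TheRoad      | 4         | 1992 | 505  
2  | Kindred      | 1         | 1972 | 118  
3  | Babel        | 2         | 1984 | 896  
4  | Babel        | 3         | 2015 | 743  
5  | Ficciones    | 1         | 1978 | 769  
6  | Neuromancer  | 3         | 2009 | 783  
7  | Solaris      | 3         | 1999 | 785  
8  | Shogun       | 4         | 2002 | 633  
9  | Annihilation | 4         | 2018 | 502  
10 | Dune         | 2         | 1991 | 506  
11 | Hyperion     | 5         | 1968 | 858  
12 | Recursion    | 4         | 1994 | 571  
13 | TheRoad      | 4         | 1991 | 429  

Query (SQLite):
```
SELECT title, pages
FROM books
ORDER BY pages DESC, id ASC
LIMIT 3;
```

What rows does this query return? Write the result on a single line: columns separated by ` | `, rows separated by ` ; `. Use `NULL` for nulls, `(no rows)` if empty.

Babel | 896 ; Hyperion | 858 ; Solaris | 785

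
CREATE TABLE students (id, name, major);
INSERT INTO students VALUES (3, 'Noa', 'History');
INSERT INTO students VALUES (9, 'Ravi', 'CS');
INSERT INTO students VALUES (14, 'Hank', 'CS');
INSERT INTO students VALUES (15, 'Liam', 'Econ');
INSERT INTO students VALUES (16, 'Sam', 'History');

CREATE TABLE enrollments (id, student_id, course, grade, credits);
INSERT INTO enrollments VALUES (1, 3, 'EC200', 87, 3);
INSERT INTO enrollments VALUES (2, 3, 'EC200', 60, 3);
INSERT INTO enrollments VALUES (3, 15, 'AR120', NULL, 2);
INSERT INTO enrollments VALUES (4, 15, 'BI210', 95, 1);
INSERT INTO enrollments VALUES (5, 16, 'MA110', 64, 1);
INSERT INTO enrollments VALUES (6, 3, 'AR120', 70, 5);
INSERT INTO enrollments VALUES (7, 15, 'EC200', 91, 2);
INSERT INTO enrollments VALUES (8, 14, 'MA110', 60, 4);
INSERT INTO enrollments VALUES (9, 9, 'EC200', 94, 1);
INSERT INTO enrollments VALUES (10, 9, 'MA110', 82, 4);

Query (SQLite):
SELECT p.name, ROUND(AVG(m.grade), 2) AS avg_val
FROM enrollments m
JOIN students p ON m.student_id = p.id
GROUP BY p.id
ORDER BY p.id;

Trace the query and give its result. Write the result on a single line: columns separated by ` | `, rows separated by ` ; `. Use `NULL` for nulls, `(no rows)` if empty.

Join each enrollments row to its students via student_id.
Group joined rows by students.id; compute ROUND(AVG(m.grade), 2) per group.
  3: ids {1, 2, 6} → ROUND(AVG(m.grade), 2)=72.33
  9: ids {9, 10} → ROUND(AVG(m.grade), 2)=88
  14: ids {8} → ROUND(AVG(m.grade), 2)=60
  15: ids {3, 4, 7} → ROUND(AVG(m.grade), 2)=93
  16: ids {5} → ROUND(AVG(m.grade), 2)=64

Noa | 72.33 ; Ravi | 88 ; Hank | 60 ; Liam | 93 ; Sam | 64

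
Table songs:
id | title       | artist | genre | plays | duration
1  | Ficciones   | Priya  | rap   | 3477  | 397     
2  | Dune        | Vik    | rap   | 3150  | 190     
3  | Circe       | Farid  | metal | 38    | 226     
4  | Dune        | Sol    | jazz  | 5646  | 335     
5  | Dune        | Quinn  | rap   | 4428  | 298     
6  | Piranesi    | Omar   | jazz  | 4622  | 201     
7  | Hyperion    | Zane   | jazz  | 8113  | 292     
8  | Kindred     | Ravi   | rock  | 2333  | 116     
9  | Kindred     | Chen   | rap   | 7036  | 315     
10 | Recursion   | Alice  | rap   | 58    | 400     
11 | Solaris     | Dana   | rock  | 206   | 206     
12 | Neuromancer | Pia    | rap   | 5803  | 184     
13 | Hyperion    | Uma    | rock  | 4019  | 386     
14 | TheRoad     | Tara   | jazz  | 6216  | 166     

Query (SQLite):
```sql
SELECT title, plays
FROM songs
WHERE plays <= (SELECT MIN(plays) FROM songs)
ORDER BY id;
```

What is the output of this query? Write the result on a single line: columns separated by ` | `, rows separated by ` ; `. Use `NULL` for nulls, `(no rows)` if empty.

Scalar subquery: MIN(plays) over all songs rows = 38.
Keep rows where plays <= that value.

Circe | 38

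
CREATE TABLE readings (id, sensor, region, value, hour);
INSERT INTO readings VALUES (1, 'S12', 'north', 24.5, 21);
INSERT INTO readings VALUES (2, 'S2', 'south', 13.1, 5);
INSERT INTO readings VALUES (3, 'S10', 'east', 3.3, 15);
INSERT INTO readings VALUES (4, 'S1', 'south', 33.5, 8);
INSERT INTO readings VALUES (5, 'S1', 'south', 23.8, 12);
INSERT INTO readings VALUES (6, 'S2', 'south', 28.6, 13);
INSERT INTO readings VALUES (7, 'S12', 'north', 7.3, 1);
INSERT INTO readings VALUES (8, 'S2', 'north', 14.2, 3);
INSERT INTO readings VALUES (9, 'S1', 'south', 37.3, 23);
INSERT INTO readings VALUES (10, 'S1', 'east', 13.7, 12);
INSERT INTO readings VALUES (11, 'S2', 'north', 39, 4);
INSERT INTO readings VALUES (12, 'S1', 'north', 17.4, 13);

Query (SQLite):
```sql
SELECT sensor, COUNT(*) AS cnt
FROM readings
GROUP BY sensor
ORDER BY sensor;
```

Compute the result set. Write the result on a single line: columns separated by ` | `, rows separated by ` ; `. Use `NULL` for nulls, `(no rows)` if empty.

Partition readings by sensor; compute COUNT(*) within each group.
  S1: ids {4, 5, 9, 10, 12} → COUNT(*)=5
  S10: ids {3} → COUNT(*)=1
  S12: ids {1, 7} → COUNT(*)=2
  S2: ids {2, 6, 8, 11} → COUNT(*)=4

S1 | 5 ; S10 | 1 ; S12 | 2 ; S2 | 4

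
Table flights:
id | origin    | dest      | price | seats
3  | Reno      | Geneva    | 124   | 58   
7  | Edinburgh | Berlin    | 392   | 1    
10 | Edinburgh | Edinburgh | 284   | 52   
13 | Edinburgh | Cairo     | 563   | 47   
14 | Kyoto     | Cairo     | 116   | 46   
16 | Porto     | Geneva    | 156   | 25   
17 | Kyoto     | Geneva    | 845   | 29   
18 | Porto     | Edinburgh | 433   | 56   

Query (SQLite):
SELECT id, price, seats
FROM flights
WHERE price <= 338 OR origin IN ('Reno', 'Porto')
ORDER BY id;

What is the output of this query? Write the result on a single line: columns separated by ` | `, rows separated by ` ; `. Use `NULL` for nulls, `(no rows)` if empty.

price <= 338: ids {3, 10, 14, 16}
origin IN ('Reno', 'Porto'): ids {3, 16, 18}
Combine with OR.

3 | 124 | 58 ; 10 | 284 | 52 ; 14 | 116 | 46 ; 16 | 156 | 25 ; 18 | 433 | 56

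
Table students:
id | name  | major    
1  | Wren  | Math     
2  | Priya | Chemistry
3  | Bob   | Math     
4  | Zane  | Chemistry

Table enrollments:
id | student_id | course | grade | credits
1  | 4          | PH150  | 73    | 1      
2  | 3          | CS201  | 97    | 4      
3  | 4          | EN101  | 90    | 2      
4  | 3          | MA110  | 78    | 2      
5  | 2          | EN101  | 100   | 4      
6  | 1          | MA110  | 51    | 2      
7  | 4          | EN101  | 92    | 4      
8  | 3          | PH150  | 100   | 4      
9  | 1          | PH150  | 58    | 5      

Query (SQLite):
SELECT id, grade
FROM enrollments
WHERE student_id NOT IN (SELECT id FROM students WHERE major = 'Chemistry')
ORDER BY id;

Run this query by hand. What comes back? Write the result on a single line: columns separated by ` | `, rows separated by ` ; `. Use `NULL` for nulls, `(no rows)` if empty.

Inner query: students.id where major = 'Chemistry'.
Outer: keep enrollments rows whose student_id is not in that set.
Inner query → {2, 4}

2 | 97 ; 4 | 78 ; 6 | 51 ; 8 | 100 ; 9 | 58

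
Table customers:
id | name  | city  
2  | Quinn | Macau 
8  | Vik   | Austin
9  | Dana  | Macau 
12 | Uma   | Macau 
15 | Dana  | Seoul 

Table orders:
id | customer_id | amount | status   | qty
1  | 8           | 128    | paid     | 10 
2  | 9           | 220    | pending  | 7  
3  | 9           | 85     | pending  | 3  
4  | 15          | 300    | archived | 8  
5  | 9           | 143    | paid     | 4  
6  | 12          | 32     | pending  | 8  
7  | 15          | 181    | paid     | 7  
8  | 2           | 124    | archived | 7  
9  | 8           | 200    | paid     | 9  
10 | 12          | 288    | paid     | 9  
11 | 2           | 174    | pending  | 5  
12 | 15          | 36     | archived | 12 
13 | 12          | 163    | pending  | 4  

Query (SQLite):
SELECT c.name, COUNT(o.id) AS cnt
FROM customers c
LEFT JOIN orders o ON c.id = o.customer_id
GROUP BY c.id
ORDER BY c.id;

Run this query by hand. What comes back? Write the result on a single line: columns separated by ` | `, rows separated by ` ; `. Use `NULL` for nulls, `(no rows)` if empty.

Quinn | 2 ; Vik | 2 ; Dana | 3 ; Uma | 3 ; Dana | 3

LEFT JOIN keeps every customers row; unmatched ones get NULL for orders columns.
Group by customers.id and compute COUNT(o.id). COUNT(col) of an all-NULL group is 0.
  2: ids {8, 11} → COUNT(o.id)=2
  8: ids {1, 9} → COUNT(o.id)=2
  9: ids {2, 3, 5} → COUNT(o.id)=3
  12: ids {6, 10, 13} → COUNT(o.id)=3
  15: ids {4, 7, 12} → COUNT(o.id)=3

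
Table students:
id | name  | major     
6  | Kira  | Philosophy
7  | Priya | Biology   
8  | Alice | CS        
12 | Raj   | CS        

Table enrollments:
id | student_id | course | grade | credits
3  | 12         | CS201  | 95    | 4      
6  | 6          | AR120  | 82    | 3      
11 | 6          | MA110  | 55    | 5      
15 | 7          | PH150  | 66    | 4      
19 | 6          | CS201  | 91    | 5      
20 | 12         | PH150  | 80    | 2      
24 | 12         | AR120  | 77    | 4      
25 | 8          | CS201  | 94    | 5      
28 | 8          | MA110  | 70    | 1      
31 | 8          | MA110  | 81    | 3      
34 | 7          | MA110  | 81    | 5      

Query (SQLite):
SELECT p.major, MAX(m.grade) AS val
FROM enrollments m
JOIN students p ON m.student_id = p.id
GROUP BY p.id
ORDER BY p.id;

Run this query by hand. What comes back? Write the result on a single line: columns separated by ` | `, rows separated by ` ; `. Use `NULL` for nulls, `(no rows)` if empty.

Join each enrollments row to its students via student_id.
Group joined rows by students.id; compute MAX(m.grade) per group.
  6: ids {6, 11, 19} → MAX(m.grade)=91
  7: ids {15, 34} → MAX(m.grade)=81
  8: ids {25, 28, 31} → MAX(m.grade)=94
  12: ids {3, 20, 24} → MAX(m.grade)=95

Philosophy | 91 ; Biology | 81 ; CS | 94 ; CS | 95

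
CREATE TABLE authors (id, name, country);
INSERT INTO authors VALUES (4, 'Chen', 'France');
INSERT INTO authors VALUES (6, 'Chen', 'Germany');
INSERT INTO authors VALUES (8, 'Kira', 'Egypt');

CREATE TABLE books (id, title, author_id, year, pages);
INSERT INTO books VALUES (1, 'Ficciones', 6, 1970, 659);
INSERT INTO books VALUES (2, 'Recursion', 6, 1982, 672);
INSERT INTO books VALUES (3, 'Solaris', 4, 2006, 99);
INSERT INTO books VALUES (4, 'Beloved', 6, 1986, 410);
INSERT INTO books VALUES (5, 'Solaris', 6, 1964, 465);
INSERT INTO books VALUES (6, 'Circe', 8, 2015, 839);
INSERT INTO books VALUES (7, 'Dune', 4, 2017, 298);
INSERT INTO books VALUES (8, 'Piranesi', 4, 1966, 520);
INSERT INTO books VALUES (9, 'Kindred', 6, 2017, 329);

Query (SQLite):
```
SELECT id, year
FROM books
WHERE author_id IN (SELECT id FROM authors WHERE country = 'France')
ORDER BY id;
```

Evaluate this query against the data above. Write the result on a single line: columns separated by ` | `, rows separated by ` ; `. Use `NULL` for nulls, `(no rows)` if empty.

3 | 2006 ; 7 | 2017 ; 8 | 1966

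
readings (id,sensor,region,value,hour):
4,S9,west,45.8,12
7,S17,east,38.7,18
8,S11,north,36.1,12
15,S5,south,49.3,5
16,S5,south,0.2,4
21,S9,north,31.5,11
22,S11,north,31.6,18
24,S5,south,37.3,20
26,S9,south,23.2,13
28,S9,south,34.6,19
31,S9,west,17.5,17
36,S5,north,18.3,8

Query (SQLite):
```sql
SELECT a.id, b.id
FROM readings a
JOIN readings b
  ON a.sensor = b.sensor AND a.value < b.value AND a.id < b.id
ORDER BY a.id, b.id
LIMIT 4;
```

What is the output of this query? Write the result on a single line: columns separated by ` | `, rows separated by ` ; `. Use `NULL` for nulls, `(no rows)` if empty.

16 | 24 ; 16 | 36 ; 21 | 28 ; 26 | 28

Pairs (a,b) with same sensor, a.value < b.value, a.id < b.id.
sensor groups: S11:{8,22} S17:{7} S5:{15,16,24,36} S9:{4,21,26,28,31}
Ordered by (a.id, b.id); first 4.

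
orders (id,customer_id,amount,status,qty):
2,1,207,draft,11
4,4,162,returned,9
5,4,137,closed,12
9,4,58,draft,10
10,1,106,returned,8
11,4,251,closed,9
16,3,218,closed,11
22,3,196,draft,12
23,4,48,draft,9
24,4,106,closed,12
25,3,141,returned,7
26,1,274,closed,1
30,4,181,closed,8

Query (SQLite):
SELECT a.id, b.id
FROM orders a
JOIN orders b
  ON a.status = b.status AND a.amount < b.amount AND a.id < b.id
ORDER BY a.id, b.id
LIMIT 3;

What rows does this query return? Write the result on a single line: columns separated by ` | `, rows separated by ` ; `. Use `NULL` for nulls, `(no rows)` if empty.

Pairs (a,b) with same status, a.amount < b.amount, a.id < b.id.
status groups: closed:{5,11,16,24,26,30} draft:{2,9,22,23} returned:{4,10,25}
Ordered by (a.id, b.id); first 3.

5 | 11 ; 5 | 16 ; 5 | 26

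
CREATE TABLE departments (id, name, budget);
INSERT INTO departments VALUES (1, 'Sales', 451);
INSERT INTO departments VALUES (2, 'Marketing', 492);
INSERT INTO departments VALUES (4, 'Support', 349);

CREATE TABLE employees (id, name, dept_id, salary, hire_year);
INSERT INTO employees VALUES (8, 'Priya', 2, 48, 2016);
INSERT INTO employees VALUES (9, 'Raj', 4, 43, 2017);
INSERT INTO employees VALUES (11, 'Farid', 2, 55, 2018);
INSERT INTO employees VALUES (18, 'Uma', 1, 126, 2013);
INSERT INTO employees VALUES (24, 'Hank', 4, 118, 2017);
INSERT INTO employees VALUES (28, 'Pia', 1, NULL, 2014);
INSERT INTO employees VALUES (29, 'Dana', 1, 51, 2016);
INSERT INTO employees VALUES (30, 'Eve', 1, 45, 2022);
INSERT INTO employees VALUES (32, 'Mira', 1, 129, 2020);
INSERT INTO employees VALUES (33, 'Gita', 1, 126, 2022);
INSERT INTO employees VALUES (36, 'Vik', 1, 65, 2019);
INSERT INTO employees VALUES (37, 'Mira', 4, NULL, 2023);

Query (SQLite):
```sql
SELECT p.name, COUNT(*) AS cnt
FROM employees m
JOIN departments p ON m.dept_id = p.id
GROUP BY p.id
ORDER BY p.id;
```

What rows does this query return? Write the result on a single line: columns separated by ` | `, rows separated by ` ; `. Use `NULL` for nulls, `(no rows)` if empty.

Sales | 7 ; Marketing | 2 ; Support | 3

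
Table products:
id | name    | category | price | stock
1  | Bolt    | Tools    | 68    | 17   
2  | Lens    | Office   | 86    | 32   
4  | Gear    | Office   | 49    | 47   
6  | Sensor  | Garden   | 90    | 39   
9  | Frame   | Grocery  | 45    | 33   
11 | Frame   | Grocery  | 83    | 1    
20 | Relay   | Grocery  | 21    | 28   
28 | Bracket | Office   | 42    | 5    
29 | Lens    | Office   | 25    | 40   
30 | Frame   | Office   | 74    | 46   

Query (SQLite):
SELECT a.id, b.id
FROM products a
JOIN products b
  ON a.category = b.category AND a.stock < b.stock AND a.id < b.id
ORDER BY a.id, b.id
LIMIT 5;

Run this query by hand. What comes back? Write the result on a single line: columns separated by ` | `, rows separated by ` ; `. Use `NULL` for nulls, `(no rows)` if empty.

2 | 4 ; 2 | 29 ; 2 | 30 ; 11 | 20 ; 28 | 29

Pairs (a,b) with same category, a.stock < b.stock, a.id < b.id.
category groups: Garden:{6} Grocery:{9,11,20} Office:{2,4,28,29,30} Tools:{1}
Ordered by (a.id, b.id); first 5.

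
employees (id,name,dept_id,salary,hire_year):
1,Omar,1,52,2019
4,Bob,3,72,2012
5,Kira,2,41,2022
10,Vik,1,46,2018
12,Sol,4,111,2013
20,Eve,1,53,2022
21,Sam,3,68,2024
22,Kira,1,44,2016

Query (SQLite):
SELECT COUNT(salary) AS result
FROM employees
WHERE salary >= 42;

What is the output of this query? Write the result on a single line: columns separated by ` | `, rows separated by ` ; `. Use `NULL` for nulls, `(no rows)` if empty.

7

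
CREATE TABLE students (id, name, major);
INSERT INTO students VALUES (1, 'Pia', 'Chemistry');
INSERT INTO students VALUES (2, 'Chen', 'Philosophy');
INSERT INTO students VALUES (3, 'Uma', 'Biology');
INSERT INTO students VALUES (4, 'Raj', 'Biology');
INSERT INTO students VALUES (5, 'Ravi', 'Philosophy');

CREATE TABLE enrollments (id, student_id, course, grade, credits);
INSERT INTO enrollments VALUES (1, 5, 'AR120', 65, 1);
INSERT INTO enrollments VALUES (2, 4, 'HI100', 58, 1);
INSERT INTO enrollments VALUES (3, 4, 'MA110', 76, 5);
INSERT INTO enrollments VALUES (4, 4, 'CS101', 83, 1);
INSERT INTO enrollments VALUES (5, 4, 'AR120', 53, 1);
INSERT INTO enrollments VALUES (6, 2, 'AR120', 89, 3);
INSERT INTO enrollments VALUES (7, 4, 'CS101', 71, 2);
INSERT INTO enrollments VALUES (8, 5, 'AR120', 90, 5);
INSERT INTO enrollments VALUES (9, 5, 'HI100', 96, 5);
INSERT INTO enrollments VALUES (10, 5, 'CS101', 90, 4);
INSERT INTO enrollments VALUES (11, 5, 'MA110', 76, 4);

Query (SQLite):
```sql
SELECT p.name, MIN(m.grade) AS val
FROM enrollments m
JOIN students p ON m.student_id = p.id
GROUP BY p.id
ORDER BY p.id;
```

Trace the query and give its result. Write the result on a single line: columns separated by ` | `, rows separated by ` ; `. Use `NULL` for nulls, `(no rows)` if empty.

Chen | 89 ; Raj | 53 ; Ravi | 65

Join each enrollments row to its students via student_id.
Group joined rows by students.id; compute MIN(m.grade) per group.
  2: ids {6} → MIN(m.grade)=89
  4: ids {2, 3, 4, 5, 7} → MIN(m.grade)=53
  5: ids {1, 8, 9, 10, 11} → MIN(m.grade)=65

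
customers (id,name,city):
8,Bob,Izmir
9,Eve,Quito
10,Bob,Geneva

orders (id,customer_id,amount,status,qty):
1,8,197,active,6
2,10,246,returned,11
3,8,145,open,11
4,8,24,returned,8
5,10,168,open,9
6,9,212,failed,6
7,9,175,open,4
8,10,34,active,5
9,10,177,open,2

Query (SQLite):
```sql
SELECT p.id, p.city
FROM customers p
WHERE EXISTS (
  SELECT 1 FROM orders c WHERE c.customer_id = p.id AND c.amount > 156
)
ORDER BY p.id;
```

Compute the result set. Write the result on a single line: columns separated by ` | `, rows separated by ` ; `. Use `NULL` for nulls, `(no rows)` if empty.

8 | Izmir ; 9 | Quito ; 10 | Geneva

For each customers row, check whether any orders with matching customer_id has amount > 156.
Keep rows where that is true.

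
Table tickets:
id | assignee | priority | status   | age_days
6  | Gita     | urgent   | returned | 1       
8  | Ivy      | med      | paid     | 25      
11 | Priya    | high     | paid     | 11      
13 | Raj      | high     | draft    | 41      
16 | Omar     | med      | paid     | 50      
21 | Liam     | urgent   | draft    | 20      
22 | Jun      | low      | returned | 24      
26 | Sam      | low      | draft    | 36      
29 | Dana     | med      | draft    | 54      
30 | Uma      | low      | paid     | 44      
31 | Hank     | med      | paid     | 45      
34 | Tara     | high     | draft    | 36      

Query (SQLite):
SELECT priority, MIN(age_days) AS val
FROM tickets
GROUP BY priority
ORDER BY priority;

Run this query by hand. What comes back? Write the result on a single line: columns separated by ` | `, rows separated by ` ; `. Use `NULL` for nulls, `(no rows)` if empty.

high | 11 ; low | 24 ; med | 25 ; urgent | 1

Partition tickets by priority; compute MIN(age_days) within each group.
  high: ids {11, 13, 34} → MIN(age_days)=11
  low: ids {22, 26, 30} → MIN(age_days)=24
  med: ids {8, 16, 29, 31} → MIN(age_days)=25
  urgent: ids {6, 21} → MIN(age_days)=1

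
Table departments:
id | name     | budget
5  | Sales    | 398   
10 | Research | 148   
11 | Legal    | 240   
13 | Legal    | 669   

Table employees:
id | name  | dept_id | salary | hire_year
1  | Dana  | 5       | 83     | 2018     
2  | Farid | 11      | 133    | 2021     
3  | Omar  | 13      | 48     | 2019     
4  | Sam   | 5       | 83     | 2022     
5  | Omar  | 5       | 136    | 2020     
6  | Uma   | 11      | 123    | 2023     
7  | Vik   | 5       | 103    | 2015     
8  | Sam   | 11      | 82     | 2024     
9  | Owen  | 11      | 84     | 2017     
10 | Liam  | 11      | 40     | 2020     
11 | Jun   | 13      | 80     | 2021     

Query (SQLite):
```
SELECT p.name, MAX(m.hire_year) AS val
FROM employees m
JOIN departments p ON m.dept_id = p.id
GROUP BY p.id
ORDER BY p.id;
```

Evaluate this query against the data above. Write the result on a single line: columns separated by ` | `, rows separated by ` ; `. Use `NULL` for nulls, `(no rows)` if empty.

Join each employees row to its departments via dept_id.
Group joined rows by departments.id; compute MAX(m.hire_year) per group.
  5: ids {1, 4, 5, 7} → MAX(m.hire_year)=2022
  11: ids {2, 6, 8, 9, 10} → MAX(m.hire_year)=2024
  13: ids {3, 11} → MAX(m.hire_year)=2021

Sales | 2022 ; Legal | 2024 ; Legal | 2021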